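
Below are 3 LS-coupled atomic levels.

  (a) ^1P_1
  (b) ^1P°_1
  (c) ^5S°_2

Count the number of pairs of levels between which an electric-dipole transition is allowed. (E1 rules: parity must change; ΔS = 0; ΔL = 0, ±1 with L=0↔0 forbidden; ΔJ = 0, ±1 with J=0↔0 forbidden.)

1

(a)–(b): allowed.
(a)–(c): forbidden (ΔS).
(b)–(c): forbidden (parity, ΔS).
Allowed pairs: 1 of 3.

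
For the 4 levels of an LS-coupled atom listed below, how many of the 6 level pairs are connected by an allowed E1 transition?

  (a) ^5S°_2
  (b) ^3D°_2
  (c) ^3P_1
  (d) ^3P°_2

2

(a)–(b): forbidden (parity, ΔS, ΔL).
(a)–(c): forbidden (ΔS).
(a)–(d): forbidden (parity, ΔS).
(b)–(c): allowed.
(b)–(d): forbidden (parity).
(c)–(d): allowed.
Allowed pairs: 2 of 6.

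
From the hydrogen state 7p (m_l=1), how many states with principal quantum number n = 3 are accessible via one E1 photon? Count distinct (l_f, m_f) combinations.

E1 requires Δl = ±1, so l_f ∈ {0, 2}; with 0 ≤ l_f ≤ n_f−1 = 2, the allowed l_f values are {0, 2}.
For l_f = 0: m_f ∈ {m_i−1, m_i, m_i+1} ∩ [−0, 0] = {0} → 1 state.
For l_f = 2: m_f ∈ {m_i−1, m_i, m_i+1} ∩ [−2, 2] = {0, 1, 2} → 3 states.
Total: 4.

4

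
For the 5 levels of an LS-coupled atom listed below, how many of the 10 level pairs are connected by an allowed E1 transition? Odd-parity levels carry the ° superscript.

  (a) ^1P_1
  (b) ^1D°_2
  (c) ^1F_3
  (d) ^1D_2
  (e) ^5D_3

(a)–(b): allowed.
(a)–(c): forbidden (parity, ΔL, ΔJ).
(a)–(d): forbidden (parity).
(a)–(e): forbidden (parity, ΔS, ΔJ).
(b)–(c): allowed.
(b)–(d): allowed.
(b)–(e): forbidden (ΔS).
(c)–(d): forbidden (parity).
(c)–(e): forbidden (parity, ΔS).
(d)–(e): forbidden (parity, ΔS).
Allowed pairs: 3 of 10.

3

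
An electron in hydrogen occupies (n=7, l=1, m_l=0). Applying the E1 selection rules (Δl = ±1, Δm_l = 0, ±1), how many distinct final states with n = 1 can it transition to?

1

E1 requires Δl = ±1, so l_f ∈ {0, 2}; with 0 ≤ l_f ≤ n_f−1 = 0, the allowed l_f values are {0}.
For l_f = 0: m_f ∈ {m_i−1, m_i, m_i+1} ∩ [−0, 0] = {0} → 1 state.
Total: 1.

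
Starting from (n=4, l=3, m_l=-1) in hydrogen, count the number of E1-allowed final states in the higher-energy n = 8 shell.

E1 requires Δl = ±1, so l_f ∈ {2, 4}; with 0 ≤ l_f ≤ n_f−1 = 7, the allowed l_f values are {2, 4}.
For l_f = 2: m_f ∈ {m_i−1, m_i, m_i+1} ∩ [−2, 2] = {-2, -1, 0} → 3 states.
For l_f = 4: m_f ∈ {m_i−1, m_i, m_i+1} ∩ [−4, 4] = {-2, -1, 0} → 3 states.
Total: 6.

6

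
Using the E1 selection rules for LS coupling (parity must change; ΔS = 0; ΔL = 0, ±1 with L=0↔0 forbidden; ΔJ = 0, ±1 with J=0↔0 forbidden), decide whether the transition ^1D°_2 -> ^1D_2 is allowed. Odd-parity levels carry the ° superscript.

allowed

Parity must change: odd → even — satisfied.
ΔS = 0: S: 0 → 0 — satisfied.
ΔL = 0, ±1 (not L=0↔0): L: 2 → 2, ΔL = +0 — satisfied.
ΔJ = 0, ±1 (not J=0↔0): J: 2 → 2, ΔJ = +0 — satisfied.
All four E1 rules are satisfied.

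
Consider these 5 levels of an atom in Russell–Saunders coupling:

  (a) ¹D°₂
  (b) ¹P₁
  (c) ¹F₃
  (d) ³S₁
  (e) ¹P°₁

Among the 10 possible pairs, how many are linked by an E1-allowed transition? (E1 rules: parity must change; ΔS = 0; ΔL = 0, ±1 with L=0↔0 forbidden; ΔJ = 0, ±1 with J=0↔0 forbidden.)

(a)–(b): allowed.
(a)–(c): allowed.
(a)–(d): forbidden (ΔS, ΔL).
(a)–(e): forbidden (parity).
(b)–(c): forbidden (parity, ΔL, ΔJ).
(b)–(d): forbidden (parity, ΔS).
(b)–(e): allowed.
(c)–(d): forbidden (parity, ΔS, ΔL, ΔJ).
(c)–(e): forbidden (ΔL, ΔJ).
(d)–(e): forbidden (ΔS).
Allowed pairs: 3 of 10.

3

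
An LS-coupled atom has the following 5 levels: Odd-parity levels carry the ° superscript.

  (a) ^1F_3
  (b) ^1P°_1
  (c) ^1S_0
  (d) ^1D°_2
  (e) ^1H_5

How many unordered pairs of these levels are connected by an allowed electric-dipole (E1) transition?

(a)–(b): forbidden (ΔL, ΔJ).
(a)–(c): forbidden (parity, ΔL, ΔJ).
(a)–(d): allowed.
(a)–(e): forbidden (parity, ΔL, ΔJ).
(b)–(c): allowed.
(b)–(d): forbidden (parity).
(b)–(e): forbidden (ΔL, ΔJ).
(c)–(d): forbidden (ΔL, ΔJ).
(c)–(e): forbidden (parity, ΔL, ΔJ).
(d)–(e): forbidden (ΔL, ΔJ).
Allowed pairs: 2 of 10.

2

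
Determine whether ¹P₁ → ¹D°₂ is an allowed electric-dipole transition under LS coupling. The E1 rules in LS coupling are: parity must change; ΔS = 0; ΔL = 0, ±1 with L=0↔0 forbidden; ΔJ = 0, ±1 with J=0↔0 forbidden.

allowed

ΔL = 0, ±1 (not L=0↔0): L: 1 → 2, ΔL = +1 — ok.
ΔS = 0: S: 0 → 0 — ok.
Parity must change: even → odd — ok.
ΔJ = 0, ±1 (not J=0↔0): J: 1 → 2, ΔJ = +1 — ok.
All four E1 rules are satisfied.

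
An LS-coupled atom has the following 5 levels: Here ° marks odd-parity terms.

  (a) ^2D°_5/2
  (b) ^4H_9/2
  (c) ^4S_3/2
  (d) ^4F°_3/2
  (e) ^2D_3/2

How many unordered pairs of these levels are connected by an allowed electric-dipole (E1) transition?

(a)–(b): forbidden (ΔS, ΔL, ΔJ).
(a)–(c): forbidden (ΔS, ΔL).
(a)–(d): forbidden (parity, ΔS).
(a)–(e): allowed.
(b)–(c): forbidden (parity, ΔL, ΔJ).
(b)–(d): forbidden (ΔL, ΔJ).
(b)–(e): forbidden (parity, ΔS, ΔL, ΔJ).
(c)–(d): forbidden (ΔL).
(c)–(e): forbidden (parity, ΔS, ΔL).
(d)–(e): forbidden (ΔS).
Allowed pairs: 1 of 10.

1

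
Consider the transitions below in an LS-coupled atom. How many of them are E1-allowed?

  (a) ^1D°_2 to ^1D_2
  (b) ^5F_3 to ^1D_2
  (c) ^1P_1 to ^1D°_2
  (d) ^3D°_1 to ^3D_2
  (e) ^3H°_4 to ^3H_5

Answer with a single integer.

4

(a) allowed
(b) forbidden (parity, ΔS fail)
(c) allowed
(d) allowed
(e) allowed
Total allowed: 4 of 5.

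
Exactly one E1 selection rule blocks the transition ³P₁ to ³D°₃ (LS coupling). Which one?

Reading off the term symbols: S 1→1, L 1→2, J 1→3, parity even→odd.
Parity must change: even → odd — ok.
ΔS = 0: S: 1 → 1 — ok.
ΔL = 0, ±1 (not L=0↔0): L: 1 → 2, ΔL = +1 — ok.
ΔJ = 0, ±1 (not J=0↔0): J: 1 → 3, ΔJ = +2 — fails.

the ΔJ = 0, ±1 rule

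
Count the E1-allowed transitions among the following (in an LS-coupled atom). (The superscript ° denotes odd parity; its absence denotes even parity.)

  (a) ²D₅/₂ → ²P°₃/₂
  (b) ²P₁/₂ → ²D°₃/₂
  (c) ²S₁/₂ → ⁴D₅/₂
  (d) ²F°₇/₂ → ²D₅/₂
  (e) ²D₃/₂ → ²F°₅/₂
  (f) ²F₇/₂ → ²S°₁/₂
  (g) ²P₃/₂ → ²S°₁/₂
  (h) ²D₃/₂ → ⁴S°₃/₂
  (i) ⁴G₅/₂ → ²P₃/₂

5

(a) allowed
(b) allowed
(c) forbidden (parity, ΔS, ΔL, ΔJ fail)
(d) allowed
(e) allowed
(f) forbidden (ΔL, ΔJ fail)
(g) allowed
(h) forbidden (ΔS, ΔL fail)
(i) forbidden (parity, ΔS, ΔL fail)
Total allowed: 5 of 9.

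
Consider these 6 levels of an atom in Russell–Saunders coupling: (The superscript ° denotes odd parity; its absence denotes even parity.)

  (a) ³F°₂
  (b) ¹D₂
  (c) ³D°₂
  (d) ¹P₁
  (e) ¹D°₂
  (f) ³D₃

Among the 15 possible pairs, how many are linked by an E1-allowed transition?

4

(a)–(b): forbidden (ΔS).
(a)–(c): forbidden (parity).
(a)–(d): forbidden (ΔS, ΔL).
(a)–(e): forbidden (parity, ΔS).
(a)–(f): allowed.
(b)–(c): forbidden (ΔS).
(b)–(d): forbidden (parity).
(b)–(e): allowed.
(b)–(f): forbidden (parity, ΔS).
(c)–(d): forbidden (ΔS).
(c)–(e): forbidden (parity, ΔS).
(c)–(f): allowed.
(d)–(e): allowed.
(d)–(f): forbidden (parity, ΔS, ΔJ).
(e)–(f): forbidden (ΔS).
Allowed pairs: 4 of 15.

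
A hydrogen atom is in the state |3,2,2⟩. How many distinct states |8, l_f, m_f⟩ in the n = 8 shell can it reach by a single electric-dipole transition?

4

E1 requires Δl = ±1, so l_f ∈ {1, 3}; with 0 ≤ l_f ≤ n_f−1 = 7, the allowed l_f values are {1, 3}.
For l_f = 1: m_f ∈ {m_i−1, m_i, m_i+1} ∩ [−1, 1] = {1} → 1 state.
For l_f = 3: m_f ∈ {m_i−1, m_i, m_i+1} ∩ [−3, 3] = {1, 2, 3} → 3 states.
Total: 4.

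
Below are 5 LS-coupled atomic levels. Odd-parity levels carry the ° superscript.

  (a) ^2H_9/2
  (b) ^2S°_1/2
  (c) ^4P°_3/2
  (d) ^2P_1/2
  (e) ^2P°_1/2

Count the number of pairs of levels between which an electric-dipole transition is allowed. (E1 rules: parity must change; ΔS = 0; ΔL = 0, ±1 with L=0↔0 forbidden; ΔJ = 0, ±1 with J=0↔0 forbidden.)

2

(a)–(b): forbidden (ΔL, ΔJ).
(a)–(c): forbidden (ΔS, ΔL, ΔJ).
(a)–(d): forbidden (parity, ΔL, ΔJ).
(a)–(e): forbidden (ΔL, ΔJ).
(b)–(c): forbidden (parity, ΔS).
(b)–(d): allowed.
(b)–(e): forbidden (parity).
(c)–(d): forbidden (ΔS).
(c)–(e): forbidden (parity, ΔS).
(d)–(e): allowed.
Allowed pairs: 2 of 10.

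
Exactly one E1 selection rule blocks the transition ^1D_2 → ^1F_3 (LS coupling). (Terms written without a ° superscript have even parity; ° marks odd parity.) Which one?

parity

Initial level: S=0, L=2, J=2, parity even. Final level: S=0, L=3, J=3, parity even.
ΔL = 0, ±1 (not L=0↔0): L: 2 → 3, ΔL = +1 — passes.
ΔJ = 0, ±1 (not J=0↔0): J: 2 → 3, ΔJ = +1 — passes.
Parity must change: even → even — fails.
ΔS = 0: S: 0 → 0 — passes.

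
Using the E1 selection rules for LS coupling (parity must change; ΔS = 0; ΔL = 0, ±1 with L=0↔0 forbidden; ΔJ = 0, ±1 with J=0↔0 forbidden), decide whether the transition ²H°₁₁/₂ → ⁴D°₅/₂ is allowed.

Reading off the term symbols: S 1/2→3/2, L 5→2, J 11/2→5/2, parity odd→odd.
Parity must change: odd → odd — fails.
ΔS = 0: S: 1/2 → 3/2 — fails.
ΔL = 0, ±1 (not L=0↔0): L: 5 → 2, ΔL = -3 — fails.
ΔJ = 0, ±1 (not J=0↔0): J: 11/2 → 5/2, ΔJ = -3 — fails.
Rule(s) violated: parity, ΔS, ΔL, ΔJ.

forbidden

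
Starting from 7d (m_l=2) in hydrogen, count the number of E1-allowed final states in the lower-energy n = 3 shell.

E1 requires Δl = ±1, so l_f ∈ {1, 3}; with 0 ≤ l_f ≤ n_f−1 = 2, the allowed l_f values are {1}.
For l_f = 1: m_f ∈ {m_i−1, m_i, m_i+1} ∩ [−1, 1] = {1} → 1 state.
Total: 1.

1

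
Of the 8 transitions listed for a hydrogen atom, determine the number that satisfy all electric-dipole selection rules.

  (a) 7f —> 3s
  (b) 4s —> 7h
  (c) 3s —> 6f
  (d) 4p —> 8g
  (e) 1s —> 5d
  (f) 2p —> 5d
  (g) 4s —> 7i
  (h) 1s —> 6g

1

(a) forbidden — Δl = -3 (E1 requires Δl = ±1)
(b) forbidden — Δl = +5 (E1 requires Δl = ±1)
(c) forbidden — Δl = +3 (E1 requires Δl = ±1)
(d) forbidden — Δl = +3 (E1 requires Δl = ±1)
(e) forbidden — Δl = +2 (E1 requires Δl = ±1)
(f) allowed
(g) forbidden — Δl = +6 (E1 requires Δl = ±1)
(h) forbidden — Δl = +4 (E1 requires Δl = ±1)
Total allowed: 1 of 8.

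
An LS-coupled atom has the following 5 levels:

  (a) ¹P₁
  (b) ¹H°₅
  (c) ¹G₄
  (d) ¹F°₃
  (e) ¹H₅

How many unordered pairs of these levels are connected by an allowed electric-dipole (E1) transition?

(a)–(b): forbidden (ΔL, ΔJ).
(a)–(c): forbidden (parity, ΔL, ΔJ).
(a)–(d): forbidden (ΔL, ΔJ).
(a)–(e): forbidden (parity, ΔL, ΔJ).
(b)–(c): allowed.
(b)–(d): forbidden (parity, ΔL, ΔJ).
(b)–(e): allowed.
(c)–(d): allowed.
(c)–(e): forbidden (parity).
(d)–(e): forbidden (ΔL, ΔJ).
Allowed pairs: 3 of 10.

3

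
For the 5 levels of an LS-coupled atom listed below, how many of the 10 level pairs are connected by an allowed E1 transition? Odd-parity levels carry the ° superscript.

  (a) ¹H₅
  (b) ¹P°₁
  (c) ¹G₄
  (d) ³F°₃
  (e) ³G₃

(a)–(b): forbidden (ΔL, ΔJ).
(a)–(c): forbidden (parity).
(a)–(d): forbidden (ΔS, ΔL, ΔJ).
(a)–(e): forbidden (parity, ΔS, ΔJ).
(b)–(c): forbidden (ΔL, ΔJ).
(b)–(d): forbidden (parity, ΔS, ΔL, ΔJ).
(b)–(e): forbidden (ΔS, ΔL, ΔJ).
(c)–(d): forbidden (ΔS).
(c)–(e): forbidden (parity, ΔS).
(d)–(e): allowed.
Allowed pairs: 1 of 10.

1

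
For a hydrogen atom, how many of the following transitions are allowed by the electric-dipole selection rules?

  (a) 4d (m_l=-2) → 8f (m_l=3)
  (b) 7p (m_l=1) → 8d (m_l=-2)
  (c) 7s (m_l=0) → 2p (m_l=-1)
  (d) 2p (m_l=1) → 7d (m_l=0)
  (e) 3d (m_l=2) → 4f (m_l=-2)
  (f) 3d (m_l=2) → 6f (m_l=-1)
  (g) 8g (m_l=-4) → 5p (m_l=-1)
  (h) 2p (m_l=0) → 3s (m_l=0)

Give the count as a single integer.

(a) forbidden — Δm_l = +5 (E1 requires Δm_l = 0, ±1)
(b) forbidden — Δm_l = -3 (E1 requires Δm_l = 0, ±1)
(c) allowed
(d) allowed
(e) forbidden — Δm_l = -4 (E1 requires Δm_l = 0, ±1)
(f) forbidden — Δm_l = -3 (E1 requires Δm_l = 0, ±1)
(g) forbidden — Δl = -3 (E1 requires Δl = ±1); Δm_l = +3 (E1 requires Δm_l = 0, ±1)
(h) allowed
Total allowed: 3 of 8.

3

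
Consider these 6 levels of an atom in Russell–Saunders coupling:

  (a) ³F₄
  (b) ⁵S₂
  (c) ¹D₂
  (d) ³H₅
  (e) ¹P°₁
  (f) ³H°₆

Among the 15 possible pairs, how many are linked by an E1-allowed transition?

2

(a)–(b): forbidden (parity, ΔS, ΔL, ΔJ).
(a)–(c): forbidden (parity, ΔS, ΔJ).
(a)–(d): forbidden (parity, ΔL).
(a)–(e): forbidden (ΔS, ΔL, ΔJ).
(a)–(f): forbidden (ΔL, ΔJ).
(b)–(c): forbidden (parity, ΔS, ΔL).
(b)–(d): forbidden (parity, ΔS, ΔL, ΔJ).
(b)–(e): forbidden (ΔS).
(b)–(f): forbidden (ΔS, ΔL, ΔJ).
(c)–(d): forbidden (parity, ΔS, ΔL, ΔJ).
(c)–(e): allowed.
(c)–(f): forbidden (ΔS, ΔL, ΔJ).
(d)–(e): forbidden (ΔS, ΔL, ΔJ).
(d)–(f): allowed.
(e)–(f): forbidden (parity, ΔS, ΔL, ΔJ).
Allowed pairs: 2 of 15.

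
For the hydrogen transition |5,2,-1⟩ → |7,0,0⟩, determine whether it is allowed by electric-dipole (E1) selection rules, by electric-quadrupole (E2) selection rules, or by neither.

Δl = 0 − 2 = -2; l_i + l_f = 2.
Δm_l = +1.
E1 (Δl = ±1, |Δm_l| ≤ 1): not satisfied.
E2 (Δl = 0,±2, l_i+l_f ≥ 2, |Δm_l| ≤ 2): satisfied.

E2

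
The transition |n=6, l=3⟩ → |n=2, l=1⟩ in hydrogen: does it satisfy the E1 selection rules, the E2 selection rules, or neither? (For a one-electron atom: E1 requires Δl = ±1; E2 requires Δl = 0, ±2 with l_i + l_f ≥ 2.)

E2

Δl = 1 − 3 = -2; l_i + l_f = 4.
E1 (Δl = ±1): not satisfied.
E2 (Δl = 0,±2, l_i+l_f ≥ 2): satisfied.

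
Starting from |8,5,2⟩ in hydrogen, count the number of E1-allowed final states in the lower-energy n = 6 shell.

3

E1 requires Δl = ±1, so l_f ∈ {4, 6}; with 0 ≤ l_f ≤ n_f−1 = 5, the allowed l_f values are {4}.
For l_f = 4: m_f ∈ {m_i−1, m_i, m_i+1} ∩ [−4, 4] = {1, 2, 3} → 3 states.
Total: 3.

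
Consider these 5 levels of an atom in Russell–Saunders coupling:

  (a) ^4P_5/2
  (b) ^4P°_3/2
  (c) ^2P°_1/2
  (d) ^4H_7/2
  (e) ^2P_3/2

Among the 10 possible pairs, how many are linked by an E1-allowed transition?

2

(a)–(b): allowed.
(a)–(c): forbidden (ΔS, ΔJ).
(a)–(d): forbidden (parity, ΔL).
(a)–(e): forbidden (parity, ΔS).
(b)–(c): forbidden (parity, ΔS).
(b)–(d): forbidden (ΔL, ΔJ).
(b)–(e): forbidden (ΔS).
(c)–(d): forbidden (ΔS, ΔL, ΔJ).
(c)–(e): allowed.
(d)–(e): forbidden (parity, ΔS, ΔL, ΔJ).
Allowed pairs: 2 of 10.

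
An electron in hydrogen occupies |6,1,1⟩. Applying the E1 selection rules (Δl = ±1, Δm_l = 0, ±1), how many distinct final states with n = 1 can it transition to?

1

E1 requires Δl = ±1, so l_f ∈ {0, 2}; with 0 ≤ l_f ≤ n_f−1 = 0, the allowed l_f values are {0}.
For l_f = 0: m_f ∈ {m_i−1, m_i, m_i+1} ∩ [−0, 0] = {0} → 1 state.
Total: 1.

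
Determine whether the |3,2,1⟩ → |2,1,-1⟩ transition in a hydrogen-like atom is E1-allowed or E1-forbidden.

l: 2 → 1 (Δl = -1). Δl = ±1 ok.
Δm_l = -1 − (1) = -2. E1 requires Δm_l = 0, ±1: fails.
The transition is electric-dipole forbidden.

forbidden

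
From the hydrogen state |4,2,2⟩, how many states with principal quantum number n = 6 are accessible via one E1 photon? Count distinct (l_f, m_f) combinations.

E1 requires Δl = ±1, so l_f ∈ {1, 3}; with 0 ≤ l_f ≤ n_f−1 = 5, the allowed l_f values are {1, 3}.
For l_f = 1: m_f ∈ {m_i−1, m_i, m_i+1} ∩ [−1, 1] = {1} → 1 state.
For l_f = 3: m_f ∈ {m_i−1, m_i, m_i+1} ∩ [−3, 3] = {1, 2, 3} → 3 states.
Total: 4.

4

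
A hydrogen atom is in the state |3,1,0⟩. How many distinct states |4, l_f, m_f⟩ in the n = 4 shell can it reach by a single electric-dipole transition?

4

E1 requires Δl = ±1, so l_f ∈ {0, 2}; with 0 ≤ l_f ≤ n_f−1 = 3, the allowed l_f values are {0, 2}.
For l_f = 0: m_f ∈ {m_i−1, m_i, m_i+1} ∩ [−0, 0] = {0} → 1 state.
For l_f = 2: m_f ∈ {m_i−1, m_i, m_i+1} ∩ [−2, 2] = {-1, 0, 1} → 3 states.
Total: 4.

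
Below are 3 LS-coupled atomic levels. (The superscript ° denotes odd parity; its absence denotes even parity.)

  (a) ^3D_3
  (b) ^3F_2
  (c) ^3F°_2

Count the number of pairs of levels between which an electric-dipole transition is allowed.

2

(a)–(b): forbidden (parity).
(a)–(c): allowed.
(b)–(c): allowed.
Allowed pairs: 2 of 3.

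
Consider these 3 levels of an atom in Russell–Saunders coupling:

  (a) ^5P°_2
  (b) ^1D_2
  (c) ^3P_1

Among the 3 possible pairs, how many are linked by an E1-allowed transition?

0

(a)–(b): forbidden (ΔS).
(a)–(c): forbidden (ΔS).
(b)–(c): forbidden (parity, ΔS).
Allowed pairs: 0 of 3.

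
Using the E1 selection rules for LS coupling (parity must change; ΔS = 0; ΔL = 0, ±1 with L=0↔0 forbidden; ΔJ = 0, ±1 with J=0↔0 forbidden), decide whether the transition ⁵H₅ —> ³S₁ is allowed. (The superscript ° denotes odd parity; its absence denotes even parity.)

Initial level: S=2, L=5, J=5, parity even. Final level: S=1, L=0, J=1, parity even.
Parity must change: even → even — ✗.
ΔS = 0: S: 2 → 1 — ✗.
ΔL = 0, ±1 (not L=0↔0): L: 5 → 0, ΔL = -5 — ✗.
ΔJ = 0, ±1 (not J=0↔0): J: 5 → 1, ΔJ = -4 — ✗.
Rule(s) violated: parity, ΔS, ΔL, ΔJ.

forbidden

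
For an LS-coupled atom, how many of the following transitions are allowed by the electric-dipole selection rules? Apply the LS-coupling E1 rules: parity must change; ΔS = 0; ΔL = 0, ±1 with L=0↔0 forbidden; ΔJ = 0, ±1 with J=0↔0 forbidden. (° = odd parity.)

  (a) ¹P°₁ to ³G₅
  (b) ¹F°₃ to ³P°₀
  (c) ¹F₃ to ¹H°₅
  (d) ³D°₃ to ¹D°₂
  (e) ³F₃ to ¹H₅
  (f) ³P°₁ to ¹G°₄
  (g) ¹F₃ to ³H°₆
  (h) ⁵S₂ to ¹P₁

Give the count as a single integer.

(a) forbidden (ΔS, ΔL, ΔJ fail)
(b) forbidden (parity, ΔS, ΔL, ΔJ fail)
(c) forbidden (ΔL, ΔJ fail)
(d) forbidden (parity, ΔS fail)
(e) forbidden (parity, ΔS, ΔL, ΔJ fail)
(f) forbidden (parity, ΔS, ΔL, ΔJ fail)
(g) forbidden (ΔS, ΔL, ΔJ fail)
(h) forbidden (parity, ΔS fail)
Total allowed: 0 of 8.

0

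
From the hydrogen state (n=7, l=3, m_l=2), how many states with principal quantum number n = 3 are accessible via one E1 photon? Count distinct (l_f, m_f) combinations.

2

E1 requires Δl = ±1, so l_f ∈ {2, 4}; with 0 ≤ l_f ≤ n_f−1 = 2, the allowed l_f values are {2}.
For l_f = 2: m_f ∈ {m_i−1, m_i, m_i+1} ∩ [−2, 2] = {1, 2} → 2 states.
Total: 2.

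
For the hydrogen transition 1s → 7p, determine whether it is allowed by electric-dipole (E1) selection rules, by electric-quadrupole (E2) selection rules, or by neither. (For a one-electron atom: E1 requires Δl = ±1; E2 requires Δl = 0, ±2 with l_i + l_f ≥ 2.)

E1

Δl = 1 − 0 = +1; l_i + l_f = 1.
E1 (Δl = ±1): satisfied.
E2 (Δl = 0,±2, l_i+l_f ≥ 2): not satisfied.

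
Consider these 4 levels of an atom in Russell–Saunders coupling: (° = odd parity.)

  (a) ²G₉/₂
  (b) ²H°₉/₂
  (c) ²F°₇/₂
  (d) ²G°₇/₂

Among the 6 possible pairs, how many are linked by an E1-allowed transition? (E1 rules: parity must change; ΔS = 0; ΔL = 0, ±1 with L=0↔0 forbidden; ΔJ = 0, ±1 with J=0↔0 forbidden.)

(a)–(b): allowed.
(a)–(c): allowed.
(a)–(d): allowed.
(b)–(c): forbidden (parity, ΔL).
(b)–(d): forbidden (parity).
(c)–(d): forbidden (parity).
Allowed pairs: 3 of 6.

3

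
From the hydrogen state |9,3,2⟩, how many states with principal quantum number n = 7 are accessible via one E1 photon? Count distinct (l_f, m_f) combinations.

E1 requires Δl = ±1, so l_f ∈ {2, 4}; with 0 ≤ l_f ≤ n_f−1 = 6, the allowed l_f values are {2, 4}.
For l_f = 2: m_f ∈ {m_i−1, m_i, m_i+1} ∩ [−2, 2] = {1, 2} → 2 states.
For l_f = 4: m_f ∈ {m_i−1, m_i, m_i+1} ∩ [−4, 4] = {1, 2, 3} → 3 states.
Total: 5.

5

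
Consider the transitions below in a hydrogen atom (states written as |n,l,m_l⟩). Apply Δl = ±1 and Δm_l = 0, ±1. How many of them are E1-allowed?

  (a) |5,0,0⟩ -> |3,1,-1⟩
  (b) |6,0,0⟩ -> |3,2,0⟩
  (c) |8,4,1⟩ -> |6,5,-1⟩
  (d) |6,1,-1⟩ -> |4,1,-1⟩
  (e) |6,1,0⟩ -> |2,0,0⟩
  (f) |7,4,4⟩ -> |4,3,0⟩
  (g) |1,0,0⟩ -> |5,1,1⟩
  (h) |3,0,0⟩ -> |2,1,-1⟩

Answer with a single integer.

4

(a) allowed
(b) forbidden — Δl = +2 (E1 requires Δl = ±1)
(c) forbidden — Δm_l = -2 (E1 requires Δm_l = 0, ±1)
(d) forbidden — Δl = +0 (E1 requires Δl = ±1)
(e) allowed
(f) forbidden — Δm_l = -4 (E1 requires Δm_l = 0, ±1)
(g) allowed
(h) allowed
Total allowed: 4 of 8.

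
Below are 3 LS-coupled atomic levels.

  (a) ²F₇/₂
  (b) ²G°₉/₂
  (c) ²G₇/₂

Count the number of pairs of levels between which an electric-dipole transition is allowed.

(a)–(b): allowed.
(a)–(c): forbidden (parity).
(b)–(c): allowed.
Allowed pairs: 2 of 3.

2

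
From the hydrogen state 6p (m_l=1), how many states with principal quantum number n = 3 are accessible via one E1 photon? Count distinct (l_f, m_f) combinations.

4

E1 requires Δl = ±1, so l_f ∈ {0, 2}; with 0 ≤ l_f ≤ n_f−1 = 2, the allowed l_f values are {0, 2}.
For l_f = 0: m_f ∈ {m_i−1, m_i, m_i+1} ∩ [−0, 0] = {0} → 1 state.
For l_f = 2: m_f ∈ {m_i−1, m_i, m_i+1} ∩ [−2, 2] = {0, 1, 2} → 3 states.
Total: 4.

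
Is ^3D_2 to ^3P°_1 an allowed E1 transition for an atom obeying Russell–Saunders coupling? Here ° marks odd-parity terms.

Reading off the term symbols: S 1→1, L 2→1, J 2→1, parity even→odd.
Parity must change: even → odd — ✓.
ΔS = 0: S: 1 → 1 — ✓.
ΔL = 0, ±1 (not L=0↔0): L: 2 → 1, ΔL = -1 — ✓.
ΔJ = 0, ±1 (not J=0↔0): J: 2 → 1, ΔJ = -1 — ✓.
All four E1 rules are satisfied.

allowed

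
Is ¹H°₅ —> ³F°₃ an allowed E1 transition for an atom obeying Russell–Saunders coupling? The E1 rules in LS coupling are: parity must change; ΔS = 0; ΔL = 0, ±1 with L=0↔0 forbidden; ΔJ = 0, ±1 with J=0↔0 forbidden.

Initial level: S=0, L=5, J=5, parity odd. Final level: S=1, L=3, J=3, parity odd.
Parity must change: odd → odd — fails.
ΔS = 0: S: 0 → 1 — fails.
ΔL = 0, ±1 (not L=0↔0): L: 5 → 3, ΔL = -2 — fails.
ΔJ = 0, ±1 (not J=0↔0): J: 5 → 3, ΔJ = -2 — fails.
Rule(s) violated: parity, ΔS, ΔL, ΔJ.

forbidden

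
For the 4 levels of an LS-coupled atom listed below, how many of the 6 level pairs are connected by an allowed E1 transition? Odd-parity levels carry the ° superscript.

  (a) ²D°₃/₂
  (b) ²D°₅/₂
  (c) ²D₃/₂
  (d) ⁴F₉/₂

2

(a)–(b): forbidden (parity).
(a)–(c): allowed.
(a)–(d): forbidden (ΔS, ΔJ).
(b)–(c): allowed.
(b)–(d): forbidden (ΔS, ΔJ).
(c)–(d): forbidden (parity, ΔS, ΔJ).
Allowed pairs: 2 of 6.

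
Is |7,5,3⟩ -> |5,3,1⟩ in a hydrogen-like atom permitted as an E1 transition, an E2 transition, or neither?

Δl = 3 − 5 = -2; l_i + l_f = 8.
Δm_l = -2.
E1 (Δl = ±1, |Δm_l| ≤ 1): not satisfied.
E2 (Δl = 0,±2, l_i+l_f ≥ 2, |Δm_l| ≤ 2): satisfied.

E2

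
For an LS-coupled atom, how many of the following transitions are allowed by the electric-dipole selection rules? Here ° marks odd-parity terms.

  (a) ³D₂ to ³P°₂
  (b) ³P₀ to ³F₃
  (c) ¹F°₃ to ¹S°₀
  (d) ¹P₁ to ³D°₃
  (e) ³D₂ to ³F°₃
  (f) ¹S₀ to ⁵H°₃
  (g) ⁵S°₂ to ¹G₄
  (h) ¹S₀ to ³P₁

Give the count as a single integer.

(a) allowed
(b) forbidden (parity, ΔL, ΔJ fail)
(c) forbidden (parity, ΔL, ΔJ fail)
(d) forbidden (ΔS, ΔJ fail)
(e) allowed
(f) forbidden (ΔS, ΔL, ΔJ fail)
(g) forbidden (ΔS, ΔL, ΔJ fail)
(h) forbidden (parity, ΔS fail)
Total allowed: 2 of 8.

2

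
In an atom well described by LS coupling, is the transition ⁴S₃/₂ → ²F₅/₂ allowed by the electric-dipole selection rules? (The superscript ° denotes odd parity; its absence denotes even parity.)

Initial level: S=3/2, L=0, J=3/2, parity even. Final level: S=1/2, L=3, J=5/2, parity even.
Parity must change: even → even — ✗.
ΔS = 0: S: 3/2 → 1/2 — ✗.
ΔL = 0, ±1 (not L=0↔0): L: 0 → 3, ΔL = +3 — ✗.
ΔJ = 0, ±1 (not J=0↔0): J: 3/2 → 5/2, ΔJ = +1 — ✓.
Rule(s) violated: parity, ΔS, ΔL.

forbidden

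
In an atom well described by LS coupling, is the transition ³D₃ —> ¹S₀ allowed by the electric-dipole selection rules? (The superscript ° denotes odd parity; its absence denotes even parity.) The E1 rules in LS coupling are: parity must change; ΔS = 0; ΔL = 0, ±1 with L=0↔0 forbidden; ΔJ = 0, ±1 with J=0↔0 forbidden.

Initial level: S=1, L=2, J=3, parity even. Final level: S=0, L=0, J=0, parity even.
ΔL = 0, ±1 (not L=0↔0): L: 2 → 0, ΔL = -2 — fails.
Parity must change: even → even — fails.
ΔS = 0: S: 1 → 0 — fails.
ΔJ = 0, ±1 (not J=0↔0): J: 3 → 0, ΔJ = -3 — fails.
Rule(s) violated: parity, ΔS, ΔL, ΔJ.

forbidden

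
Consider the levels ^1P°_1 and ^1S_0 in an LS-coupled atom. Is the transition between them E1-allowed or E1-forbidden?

allowed

Initial level: S=0, L=1, J=1, parity odd. Final level: S=0, L=0, J=0, parity even.
ΔS = 0: S: 0 → 0 — ok.
Parity must change: odd → even — ok.
ΔJ = 0, ±1 (not J=0↔0): J: 1 → 0, ΔJ = -1 — ok.
ΔL = 0, ±1 (not L=0↔0): L: 1 → 0, ΔL = -1 — ok.
All four E1 rules are satisfied.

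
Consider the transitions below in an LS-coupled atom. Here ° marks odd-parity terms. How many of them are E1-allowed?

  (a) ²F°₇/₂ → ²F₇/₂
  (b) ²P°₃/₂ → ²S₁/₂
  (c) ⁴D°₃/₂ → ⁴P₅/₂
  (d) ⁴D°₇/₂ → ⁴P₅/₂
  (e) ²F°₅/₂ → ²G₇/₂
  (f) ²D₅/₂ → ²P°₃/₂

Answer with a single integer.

(a) allowed
(b) allowed
(c) allowed
(d) allowed
(e) allowed
(f) allowed
Total allowed: 6 of 6.

6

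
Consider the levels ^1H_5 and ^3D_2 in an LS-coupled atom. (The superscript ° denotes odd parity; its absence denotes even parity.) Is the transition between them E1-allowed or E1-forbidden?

forbidden

Parity must change: even → even — ✗.
ΔS = 0: S: 0 → 1 — ✗.
ΔL = 0, ±1 (not L=0↔0): L: 5 → 2, ΔL = -3 — ✗.
ΔJ = 0, ±1 (not J=0↔0): J: 5 → 2, ΔJ = -3 — ✗.
Rule(s) violated: parity, ΔS, ΔL, ΔJ.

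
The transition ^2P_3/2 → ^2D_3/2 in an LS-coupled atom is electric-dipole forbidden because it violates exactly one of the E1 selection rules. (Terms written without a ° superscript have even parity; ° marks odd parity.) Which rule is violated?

ΔJ = 0, ±1 (not J=0↔0): J: 3/2 → 3/2, ΔJ = +0 — passes.
Parity must change: even → even — fails.
ΔL = 0, ±1 (not L=0↔0): L: 1 → 2, ΔL = +1 — passes.
ΔS = 0: S: 1/2 → 1/2 — passes.

parity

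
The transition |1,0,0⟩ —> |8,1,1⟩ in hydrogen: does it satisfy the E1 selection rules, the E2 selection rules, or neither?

Δl = 1 − 0 = +1; l_i + l_f = 1.
Δm_l = +1.
E1 (Δl = ±1, |Δm_l| ≤ 1): satisfied.
E2 (Δl = 0,±2, l_i+l_f ≥ 2, |Δm_l| ≤ 2): not satisfied.

E1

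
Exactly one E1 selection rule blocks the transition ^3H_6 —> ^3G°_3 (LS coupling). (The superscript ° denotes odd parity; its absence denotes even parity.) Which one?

Parity must change: even → odd — ✓.
ΔS = 0: S: 1 → 1 — ✓.
ΔL = 0, ±1 (not L=0↔0): L: 5 → 4, ΔL = -1 — ✓.
ΔJ = 0, ±1 (not J=0↔0): J: 6 → 3, ΔJ = -3 — ✗.

the ΔJ = 0, ±1 rule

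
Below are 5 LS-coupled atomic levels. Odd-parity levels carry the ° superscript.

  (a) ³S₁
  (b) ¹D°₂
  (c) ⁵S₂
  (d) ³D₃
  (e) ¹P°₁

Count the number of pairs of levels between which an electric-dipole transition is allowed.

(a)–(b): forbidden (ΔS, ΔL).
(a)–(c): forbidden (parity, ΔS, ΔL).
(a)–(d): forbidden (parity, ΔL, ΔJ).
(a)–(e): forbidden (ΔS).
(b)–(c): forbidden (ΔS, ΔL).
(b)–(d): forbidden (ΔS).
(b)–(e): forbidden (parity).
(c)–(d): forbidden (parity, ΔS, ΔL).
(c)–(e): forbidden (ΔS).
(d)–(e): forbidden (ΔS, ΔJ).
Allowed pairs: 0 of 10.

0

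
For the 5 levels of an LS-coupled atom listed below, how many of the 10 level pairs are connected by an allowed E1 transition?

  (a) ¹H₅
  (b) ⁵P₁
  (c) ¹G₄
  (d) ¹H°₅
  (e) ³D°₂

2

(a)–(b): forbidden (parity, ΔS, ΔL, ΔJ).
(a)–(c): forbidden (parity).
(a)–(d): allowed.
(a)–(e): forbidden (ΔS, ΔL, ΔJ).
(b)–(c): forbidden (parity, ΔS, ΔL, ΔJ).
(b)–(d): forbidden (ΔS, ΔL, ΔJ).
(b)–(e): forbidden (ΔS).
(c)–(d): allowed.
(c)–(e): forbidden (ΔS, ΔL, ΔJ).
(d)–(e): forbidden (parity, ΔS, ΔL, ΔJ).
Allowed pairs: 2 of 10.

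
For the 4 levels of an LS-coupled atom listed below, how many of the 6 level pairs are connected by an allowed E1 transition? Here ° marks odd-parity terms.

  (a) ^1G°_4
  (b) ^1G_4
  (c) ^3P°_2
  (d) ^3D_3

(a)–(b): allowed.
(a)–(c): forbidden (parity, ΔS, ΔL, ΔJ).
(a)–(d): forbidden (ΔS, ΔL).
(b)–(c): forbidden (ΔS, ΔL, ΔJ).
(b)–(d): forbidden (parity, ΔS, ΔL).
(c)–(d): allowed.
Allowed pairs: 2 of 6.

2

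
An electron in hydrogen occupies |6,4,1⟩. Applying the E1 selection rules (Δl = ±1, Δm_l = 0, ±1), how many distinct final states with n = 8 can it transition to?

E1 requires Δl = ±1, so l_f ∈ {3, 5}; with 0 ≤ l_f ≤ n_f−1 = 7, the allowed l_f values are {3, 5}.
For l_f = 3: m_f ∈ {m_i−1, m_i, m_i+1} ∩ [−3, 3] = {0, 1, 2} → 3 states.
For l_f = 5: m_f ∈ {m_i−1, m_i, m_i+1} ∩ [−5, 5] = {0, 1, 2} → 3 states.
Total: 6.

6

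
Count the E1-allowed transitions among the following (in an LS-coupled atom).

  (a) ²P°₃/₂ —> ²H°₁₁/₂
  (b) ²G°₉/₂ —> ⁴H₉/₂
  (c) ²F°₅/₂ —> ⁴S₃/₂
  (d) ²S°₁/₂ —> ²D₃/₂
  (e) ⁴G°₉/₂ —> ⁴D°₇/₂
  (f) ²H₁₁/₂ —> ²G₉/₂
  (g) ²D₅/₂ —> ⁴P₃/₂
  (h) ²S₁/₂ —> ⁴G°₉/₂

0

(a) forbidden (parity, ΔL, ΔJ fail)
(b) forbidden (ΔS fails)
(c) forbidden (ΔS, ΔL fail)
(d) forbidden (ΔL fails)
(e) forbidden (parity, ΔL fail)
(f) forbidden (parity fails)
(g) forbidden (parity, ΔS fail)
(h) forbidden (ΔS, ΔL, ΔJ fail)
Total allowed: 0 of 8.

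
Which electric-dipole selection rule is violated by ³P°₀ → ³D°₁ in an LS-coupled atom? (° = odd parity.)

Initial level: S=1, L=1, J=0, parity odd. Final level: S=1, L=2, J=1, parity odd.
Parity must change: odd → odd — violated.
ΔL = 0, ±1 (not L=0↔0): L: 1 → 2, ΔL = +1 — satisfied.
ΔS = 0: S: 1 → 1 — satisfied.
ΔJ = 0, ±1 (not J=0↔0): J: 0 → 1, ΔJ = +1 — satisfied.

parity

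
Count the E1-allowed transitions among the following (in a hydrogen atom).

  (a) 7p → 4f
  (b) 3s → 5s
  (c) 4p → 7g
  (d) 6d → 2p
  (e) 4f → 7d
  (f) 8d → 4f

(a) forbidden — Δl = +2 (E1 requires Δl = ±1)
(b) forbidden — Δl = +0 (E1 requires Δl = ±1)
(c) forbidden — Δl = +3 (E1 requires Δl = ±1)
(d) allowed
(e) allowed
(f) allowed
Total allowed: 3 of 6.

3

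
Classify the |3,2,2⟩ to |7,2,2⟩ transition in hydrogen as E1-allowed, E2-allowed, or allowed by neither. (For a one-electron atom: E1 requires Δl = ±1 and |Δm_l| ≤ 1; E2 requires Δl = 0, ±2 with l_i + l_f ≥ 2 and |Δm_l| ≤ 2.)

Δl = 2 − 2 = +0; l_i + l_f = 4.
Δm_l = +0.
E1 (Δl = ±1, |Δm_l| ≤ 1): not satisfied.
E2 (Δl = 0,±2, l_i+l_f ≥ 2, |Δm_l| ≤ 2): satisfied.

E2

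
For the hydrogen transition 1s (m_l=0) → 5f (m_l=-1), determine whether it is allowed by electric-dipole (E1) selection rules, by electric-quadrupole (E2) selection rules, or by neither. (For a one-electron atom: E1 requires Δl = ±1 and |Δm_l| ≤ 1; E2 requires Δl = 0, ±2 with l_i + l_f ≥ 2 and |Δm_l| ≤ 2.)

neither

Δl = 3 − 0 = +3; l_i + l_f = 3.
Δm_l = -1.
E1 (Δl = ±1, |Δm_l| ≤ 1): not satisfied.
E2 (Δl = 0,±2, l_i+l_f ≥ 2, |Δm_l| ≤ 2): not satisfied.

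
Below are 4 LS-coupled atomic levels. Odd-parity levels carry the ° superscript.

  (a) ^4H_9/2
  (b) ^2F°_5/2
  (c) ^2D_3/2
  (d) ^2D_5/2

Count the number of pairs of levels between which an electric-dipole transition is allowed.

(a)–(b): forbidden (ΔS, ΔL, ΔJ).
(a)–(c): forbidden (parity, ΔS, ΔL, ΔJ).
(a)–(d): forbidden (parity, ΔS, ΔL, ΔJ).
(b)–(c): allowed.
(b)–(d): allowed.
(c)–(d): forbidden (parity).
Allowed pairs: 2 of 6.

2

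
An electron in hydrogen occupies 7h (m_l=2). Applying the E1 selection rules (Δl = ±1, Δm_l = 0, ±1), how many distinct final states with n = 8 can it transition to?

6

E1 requires Δl = ±1, so l_f ∈ {4, 6}; with 0 ≤ l_f ≤ n_f−1 = 7, the allowed l_f values are {4, 6}.
For l_f = 4: m_f ∈ {m_i−1, m_i, m_i+1} ∩ [−4, 4] = {1, 2, 3} → 3 states.
For l_f = 6: m_f ∈ {m_i−1, m_i, m_i+1} ∩ [−6, 6] = {1, 2, 3} → 3 states.
Total: 6.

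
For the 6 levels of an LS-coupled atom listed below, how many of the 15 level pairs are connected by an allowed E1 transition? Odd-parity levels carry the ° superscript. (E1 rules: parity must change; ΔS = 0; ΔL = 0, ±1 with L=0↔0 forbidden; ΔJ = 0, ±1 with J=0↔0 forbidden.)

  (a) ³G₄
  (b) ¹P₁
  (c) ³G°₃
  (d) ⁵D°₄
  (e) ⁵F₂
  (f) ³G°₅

(a)–(b): forbidden (parity, ΔS, ΔL, ΔJ).
(a)–(c): allowed.
(a)–(d): forbidden (ΔS, ΔL).
(a)–(e): forbidden (parity, ΔS, ΔJ).
(a)–(f): allowed.
(b)–(c): forbidden (ΔS, ΔL, ΔJ).
(b)–(d): forbidden (ΔS, ΔJ).
(b)–(e): forbidden (parity, ΔS, ΔL).
(b)–(f): forbidden (ΔS, ΔL, ΔJ).
(c)–(d): forbidden (parity, ΔS, ΔL).
(c)–(e): forbidden (ΔS).
(c)–(f): forbidden (parity, ΔJ).
(d)–(e): forbidden (ΔJ).
(d)–(f): forbidden (parity, ΔS, ΔL).
(e)–(f): forbidden (ΔS, ΔJ).
Allowed pairs: 2 of 15.

2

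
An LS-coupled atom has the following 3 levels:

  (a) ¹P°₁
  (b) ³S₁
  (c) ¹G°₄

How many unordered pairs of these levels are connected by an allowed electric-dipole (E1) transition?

(a)–(b): forbidden (ΔS).
(a)–(c): forbidden (parity, ΔL, ΔJ).
(b)–(c): forbidden (ΔS, ΔL, ΔJ).
Allowed pairs: 0 of 3.

0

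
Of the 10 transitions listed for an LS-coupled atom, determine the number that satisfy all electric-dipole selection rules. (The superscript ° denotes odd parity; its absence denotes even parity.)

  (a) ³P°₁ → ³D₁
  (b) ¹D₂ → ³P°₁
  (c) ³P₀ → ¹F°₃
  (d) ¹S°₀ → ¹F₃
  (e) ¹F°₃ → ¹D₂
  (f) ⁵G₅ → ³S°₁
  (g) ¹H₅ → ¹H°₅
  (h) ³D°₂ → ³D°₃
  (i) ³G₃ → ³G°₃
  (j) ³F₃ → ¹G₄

4

(a) allowed
(b) forbidden (ΔS fails)
(c) forbidden (ΔS, ΔL, ΔJ fail)
(d) forbidden (ΔL, ΔJ fail)
(e) allowed
(f) forbidden (ΔS, ΔL, ΔJ fail)
(g) allowed
(h) forbidden (parity fails)
(i) allowed
(j) forbidden (parity, ΔS fail)
Total allowed: 4 of 10.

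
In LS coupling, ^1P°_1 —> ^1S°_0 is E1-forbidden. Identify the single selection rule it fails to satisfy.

Parity must change: odd → odd — fails.
ΔS = 0: S: 0 → 0 — passes.
ΔL = 0, ±1 (not L=0↔0): L: 1 → 0, ΔL = -1 — passes.
ΔJ = 0, ±1 (not J=0↔0): J: 1 → 0, ΔJ = -1 — passes.

parity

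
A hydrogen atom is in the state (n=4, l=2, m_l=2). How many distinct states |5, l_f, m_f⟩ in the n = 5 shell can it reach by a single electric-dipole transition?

E1 requires Δl = ±1, so l_f ∈ {1, 3}; with 0 ≤ l_f ≤ n_f−1 = 4, the allowed l_f values are {1, 3}.
For l_f = 1: m_f ∈ {m_i−1, m_i, m_i+1} ∩ [−1, 1] = {1} → 1 state.
For l_f = 3: m_f ∈ {m_i−1, m_i, m_i+1} ∩ [−3, 3] = {1, 2, 3} → 3 states.
Total: 4.

4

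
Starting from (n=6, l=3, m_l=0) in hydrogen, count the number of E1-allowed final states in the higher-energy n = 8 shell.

6

E1 requires Δl = ±1, so l_f ∈ {2, 4}; with 0 ≤ l_f ≤ n_f−1 = 7, the allowed l_f values are {2, 4}.
For l_f = 2: m_f ∈ {m_i−1, m_i, m_i+1} ∩ [−2, 2] = {-1, 0, 1} → 3 states.
For l_f = 4: m_f ∈ {m_i−1, m_i, m_i+1} ∩ [−4, 4] = {-1, 0, 1} → 3 states.
Total: 6.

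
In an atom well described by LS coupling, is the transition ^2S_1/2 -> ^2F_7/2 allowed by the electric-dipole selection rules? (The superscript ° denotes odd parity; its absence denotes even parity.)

Parity must change: even → even — fails.
ΔS = 0: S: 1/2 → 1/2 — ok.
ΔL = 0, ±1 (not L=0↔0): L: 0 → 3, ΔL = +3 — fails.
ΔJ = 0, ±1 (not J=0↔0): J: 1/2 → 7/2, ΔJ = +3 — fails.
Rule(s) violated: parity, ΔL, ΔJ.

forbidden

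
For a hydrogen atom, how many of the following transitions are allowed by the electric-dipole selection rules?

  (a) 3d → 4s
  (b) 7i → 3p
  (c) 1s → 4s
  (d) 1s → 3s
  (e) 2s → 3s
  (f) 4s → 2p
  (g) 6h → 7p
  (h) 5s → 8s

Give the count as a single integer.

(a) forbidden — Δl = -2 (E1 requires Δl = ±1)
(b) forbidden — Δl = -5 (E1 requires Δl = ±1)
(c) forbidden — Δl = +0 (E1 requires Δl = ±1)
(d) forbidden — Δl = +0 (E1 requires Δl = ±1)
(e) forbidden — Δl = +0 (E1 requires Δl = ±1)
(f) allowed
(g) forbidden — Δl = -4 (E1 requires Δl = ±1)
(h) forbidden — Δl = +0 (E1 requires Δl = ±1)
Total allowed: 1 of 8.

1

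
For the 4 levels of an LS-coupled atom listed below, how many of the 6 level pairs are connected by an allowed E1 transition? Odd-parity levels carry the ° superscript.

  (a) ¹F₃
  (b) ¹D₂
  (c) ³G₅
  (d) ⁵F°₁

(a)–(b): forbidden (parity).
(a)–(c): forbidden (parity, ΔS, ΔJ).
(a)–(d): forbidden (ΔS, ΔJ).
(b)–(c): forbidden (parity, ΔS, ΔL, ΔJ).
(b)–(d): forbidden (ΔS).
(c)–(d): forbidden (ΔS, ΔJ).
Allowed pairs: 0 of 6.

0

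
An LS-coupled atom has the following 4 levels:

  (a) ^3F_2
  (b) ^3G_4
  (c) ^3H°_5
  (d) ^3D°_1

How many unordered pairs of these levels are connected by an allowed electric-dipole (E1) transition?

(a)–(b): forbidden (parity, ΔJ).
(a)–(c): forbidden (ΔL, ΔJ).
(a)–(d): allowed.
(b)–(c): allowed.
(b)–(d): forbidden (ΔL, ΔJ).
(c)–(d): forbidden (parity, ΔL, ΔJ).
Allowed pairs: 2 of 6.

2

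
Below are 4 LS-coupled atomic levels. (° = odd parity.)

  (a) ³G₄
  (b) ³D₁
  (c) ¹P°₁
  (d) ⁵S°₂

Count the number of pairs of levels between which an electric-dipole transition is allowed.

0

(a)–(b): forbidden (parity, ΔL, ΔJ).
(a)–(c): forbidden (ΔS, ΔL, ΔJ).
(a)–(d): forbidden (ΔS, ΔL, ΔJ).
(b)–(c): forbidden (ΔS).
(b)–(d): forbidden (ΔS, ΔL).
(c)–(d): forbidden (parity, ΔS).
Allowed pairs: 0 of 6.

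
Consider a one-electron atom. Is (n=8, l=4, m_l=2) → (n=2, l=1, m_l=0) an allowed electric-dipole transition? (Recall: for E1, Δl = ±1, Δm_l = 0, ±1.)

forbidden

Δl = 1 − 4 = -3; the E1 rule Δl = ±1 is fails.
Δm_l = 0 − (2) = -2. E1 requires Δm_l = 0, ±1: fails.
The transition is electric-dipole forbidden.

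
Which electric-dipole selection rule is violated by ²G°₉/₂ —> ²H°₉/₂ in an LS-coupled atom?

ΔJ = 0, ±1 (not J=0↔0): J: 9/2 → 9/2, ΔJ = +0 — satisfied.
ΔL = 0, ±1 (not L=0↔0): L: 4 → 5, ΔL = +1 — satisfied.
ΔS = 0: S: 1/2 → 1/2 — satisfied.
Parity must change: odd → odd — violated.

parity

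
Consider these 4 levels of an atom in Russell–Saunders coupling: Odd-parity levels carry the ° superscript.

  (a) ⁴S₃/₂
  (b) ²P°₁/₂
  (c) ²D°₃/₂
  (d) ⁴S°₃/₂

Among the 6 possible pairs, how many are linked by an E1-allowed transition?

(a)–(b): forbidden (ΔS).
(a)–(c): forbidden (ΔS, ΔL).
(a)–(d): forbidden (ΔL).
(b)–(c): forbidden (parity).
(b)–(d): forbidden (parity, ΔS).
(c)–(d): forbidden (parity, ΔS, ΔL).
Allowed pairs: 0 of 6.

0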